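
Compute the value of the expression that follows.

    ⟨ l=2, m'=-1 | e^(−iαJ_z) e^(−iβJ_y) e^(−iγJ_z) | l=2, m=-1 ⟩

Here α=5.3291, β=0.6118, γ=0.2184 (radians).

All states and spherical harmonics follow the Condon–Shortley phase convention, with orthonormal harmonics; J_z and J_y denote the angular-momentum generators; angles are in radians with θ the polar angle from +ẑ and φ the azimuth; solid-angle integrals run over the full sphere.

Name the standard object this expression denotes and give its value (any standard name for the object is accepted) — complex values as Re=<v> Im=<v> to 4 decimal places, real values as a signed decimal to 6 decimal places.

Wigner D-matrix element, Re=0.4296 Im=-0.3889

This is a Wigner D-matrix element — the rotation-matrix element ⟨l m'| R(α,β,γ) |l m⟩ in the angular-momentum basis.
D^2_{-1,-1}(5.3291,0.6118,0.2184) = e^{-i·-1·5.3291}·d^2_{-1,-1}(0.6118)·e^{-i·-1·0.2184}. Compute d first:
c=cos(0.611800/2)=0.953576, s=sin(0.611800/2)=0.301152; N=√[1·6·1·6]=6.000000
Admissible k: 0..1 (factorial args all ≥0)
  k=0: (−1)^0·6.0000/(6)·0.9536^4·0.3012^0 = +0.826841
  k=1: (−1)^1·6.0000/(2)·0.9536^2·0.3012^2 = -0.247401
d^2_{-1,-1}(0.6118) = +0.826841 -0.247401 = +0.579439
Phases: e^{-i·(-1)·5.3291}=+0.578355-0.815785i, e^{-i·(-1)·0.2184}=+0.976245+0.216668i ⇒ D=+0.429579-0.388859i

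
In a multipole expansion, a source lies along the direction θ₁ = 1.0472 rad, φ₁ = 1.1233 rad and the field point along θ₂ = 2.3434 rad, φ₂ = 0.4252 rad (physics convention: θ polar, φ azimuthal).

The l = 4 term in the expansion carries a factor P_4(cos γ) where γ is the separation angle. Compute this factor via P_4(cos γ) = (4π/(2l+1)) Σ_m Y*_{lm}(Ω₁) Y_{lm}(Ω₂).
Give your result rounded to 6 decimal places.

0.316493

Expand P_4 via completeness: Σ_{m} conj(Y_{4,m}) at Ω₁ times Y_{4,m} at Ω₂ —
  term(m=-4) = -0.02722 + 0.00991j   from Y*(Ω₁)=-0.05413 - 0.24297j, Y(Ω₂)=-0.01509 - 0.11538j
  term(m=-3) = 0.06519 - 0.11295j   from Y*(Ω₁)=-0.39594 - 0.09200j, Y(Ω₂)=-0.09334 + 0.30694j
  term(m=-2) = 0.01352 + 0.07662j   from Y*(Ω₁)=-0.11770 + 0.14681j, Y(Ω₂)=0.27277 - 0.31076j
  term(m=-1) = 0.01904 + 0.01597j   from Y*(Ω₁)=-0.11080 - 0.23085j, Y(Ω₂)=-0.08841 + 0.04004j
  term(m=+0) = 0.08561 + 0.00000j   from Y*(Ω₁)=-0.24463 + 0.00000j, Y(Ω₂)=-0.34996 + 0.00000j
  term(m=+1) = 0.01904 - 0.01597j   from Y*(Ω₁)=0.11080 - 0.23085j, Y(Ω₂)=0.08841 + 0.04004j
  term(m=+2) = 0.01352 - 0.07662j   from Y*(Ω₁)=-0.11770 - 0.14681j, Y(Ω₂)=0.27277 + 0.31076j
  term(m=+3) = 0.06519 + 0.11295j   from Y*(Ω₁)=0.39594 - 0.09200j, Y(Ω₂)=0.09334 + 0.30694j
  term(m=+4) = -0.02722 - 0.00991j   from Y*(Ω₁)=-0.05413 + 0.24297j, Y(Ω₂)=-0.01509 + 0.11538j
Total Σ_m = 0.22667 + 0.00000j. Multiply by 1.396263: 0.31649 + 0.00000j. P_4(cos γ) = 0.316493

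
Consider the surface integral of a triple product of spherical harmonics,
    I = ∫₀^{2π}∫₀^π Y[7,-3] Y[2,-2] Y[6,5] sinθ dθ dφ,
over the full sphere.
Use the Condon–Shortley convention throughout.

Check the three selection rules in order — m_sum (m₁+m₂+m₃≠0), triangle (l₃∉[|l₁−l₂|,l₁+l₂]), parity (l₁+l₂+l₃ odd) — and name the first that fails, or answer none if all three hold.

parity

m₁+m₂+m₃ = -3 − 2 + 5 = 0  ✓
triangle: |7−2|=5 ≤ l₃=6 ≤ 7+2=9  ✓
parity: l₁+l₂+l₃ = 15 is odd  ✗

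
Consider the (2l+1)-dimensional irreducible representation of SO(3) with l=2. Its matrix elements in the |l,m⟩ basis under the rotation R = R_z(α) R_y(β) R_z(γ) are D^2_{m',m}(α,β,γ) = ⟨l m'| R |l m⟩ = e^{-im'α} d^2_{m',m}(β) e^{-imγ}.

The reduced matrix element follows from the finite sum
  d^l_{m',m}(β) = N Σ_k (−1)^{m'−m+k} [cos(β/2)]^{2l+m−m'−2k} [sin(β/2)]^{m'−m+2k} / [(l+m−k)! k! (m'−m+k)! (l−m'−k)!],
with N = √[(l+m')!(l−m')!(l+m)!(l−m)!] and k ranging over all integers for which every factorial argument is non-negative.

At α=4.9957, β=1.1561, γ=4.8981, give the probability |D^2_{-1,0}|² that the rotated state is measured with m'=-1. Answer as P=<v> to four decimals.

First d^2_{-1,0}(β=1.1561), then the phase factors e^{-i(-1)α} and e^{-i(0)γ}:
With c≡cos(β/2)=0.837530 and s≡sin(β/2)=0.546392, N=[1·6·2·2]^{1/2}=4.898979
k∈{1,2} keeps every argument non-negative
  k=1: (−1)^0·4.8990/(2)·0.8375^3·0.5464^1 = +0.786286
  k=2: (−1)^1·4.8990/(2)·0.8375^1·0.5464^3 = -0.334648
d^2_{-1,0}(1.1561) = +0.786286 -0.334648 = +0.451638
|D^2_{-1,0}|² = |d^2_{-1,0}(β)|² = (+0.451638)² = 0.203977 (the z-rotation phases have unit modulus)

P=0.2040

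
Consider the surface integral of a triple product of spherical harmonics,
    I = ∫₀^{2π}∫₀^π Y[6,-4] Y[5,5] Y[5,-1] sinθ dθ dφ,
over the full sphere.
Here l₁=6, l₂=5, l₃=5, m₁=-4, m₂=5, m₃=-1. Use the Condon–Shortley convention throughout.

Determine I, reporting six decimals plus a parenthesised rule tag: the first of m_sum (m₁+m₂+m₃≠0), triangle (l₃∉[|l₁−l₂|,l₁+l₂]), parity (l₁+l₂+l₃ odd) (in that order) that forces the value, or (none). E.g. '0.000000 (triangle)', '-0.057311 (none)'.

Rules hold: Σm=0, L=16 even, 1≤5≤11.
N = 13·11·11 = 1573
Δ = 6!·6!·4!/17! = 1/28588560
Racah Σ t=1..5: t=1:−1/345600 t=2:+1/13824 t=3:−1/5184 t=4:+1/13824 t=5:−1/345600 = -7/129600
⇒ 3j(6 5 5; 0 0 0)² = 80/7293, sgn +1
Racah Σ t=6..6: t=6:+1/829440 = 1/829440
⇒ 3j(6 5 5; -4 5 -1)² = 225/9724, sgn +1
4πI² = N·(3j₀)²·(3jₘ)² = 1500/3757
I = +1·√(0.399255/4π) = 0.17824613
No selection rule forces the value: the integral is nonzero (none).

0.178246 (none)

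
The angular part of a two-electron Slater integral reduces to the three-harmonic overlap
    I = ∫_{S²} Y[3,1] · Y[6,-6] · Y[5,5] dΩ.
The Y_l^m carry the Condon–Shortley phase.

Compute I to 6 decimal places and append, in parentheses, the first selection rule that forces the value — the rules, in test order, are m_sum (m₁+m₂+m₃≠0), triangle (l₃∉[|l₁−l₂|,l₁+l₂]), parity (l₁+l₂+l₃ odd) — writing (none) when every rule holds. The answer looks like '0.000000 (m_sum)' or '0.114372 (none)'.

-0.207001 (none)

Checks pass: Σm=0; 14 even; l₃=5∈[3,9].
(2·3+1)(2·6+1)(2·5+1) = 1001
Δ: 4! 2! 8! / 15! → 1/675675
sum: t=1:−1/8640 t=2:+1/2304 t=3:−1/8640 = 7/34560
3j²(3 6 5; 0 0 0) = Δ·Π!·Σ² = 7/429  (sign -1)
sum: t=0:+1/1935360 = 1/1935360
3j²(3 6 5; 1 -6 5) = Δ·Π!·Σ² = 3/91  (sign +1)
combine: 4πI² = 1001·7/429·3/91 = 7/13
take √, sign -1: I = -0.20700098
No selection rule forces the value: the integral is nonzero (none).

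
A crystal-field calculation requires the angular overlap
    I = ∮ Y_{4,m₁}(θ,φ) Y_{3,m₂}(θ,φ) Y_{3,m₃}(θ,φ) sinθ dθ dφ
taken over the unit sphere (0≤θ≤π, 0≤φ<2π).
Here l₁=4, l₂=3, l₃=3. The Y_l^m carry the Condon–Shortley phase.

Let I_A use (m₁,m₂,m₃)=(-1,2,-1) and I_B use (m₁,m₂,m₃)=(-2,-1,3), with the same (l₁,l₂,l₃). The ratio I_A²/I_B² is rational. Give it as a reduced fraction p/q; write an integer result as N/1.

16/27

Same 4,3,3: normalisation and zero-m 3j drop out of the ratio.
A: Δ: 4! 4! 2! / 11! → 1/34650; sum: t=3:−1/48 t=4:+1/144 = -1/72; 3j²(4 3 3; -1 2 -1) = Δ·Π!·Σ² = 16/693  (sign -1)
B: Δ: 4! 4! 2! / 11! → 1/34650; sum: t=2:+1/192 = 1/192; 3j²(4 3 3; -2 -1 3) = Δ·Π!·Σ² = 3/77  (sign +1)
I_A²/I_B² = (16/693)/(3/77) = 16/27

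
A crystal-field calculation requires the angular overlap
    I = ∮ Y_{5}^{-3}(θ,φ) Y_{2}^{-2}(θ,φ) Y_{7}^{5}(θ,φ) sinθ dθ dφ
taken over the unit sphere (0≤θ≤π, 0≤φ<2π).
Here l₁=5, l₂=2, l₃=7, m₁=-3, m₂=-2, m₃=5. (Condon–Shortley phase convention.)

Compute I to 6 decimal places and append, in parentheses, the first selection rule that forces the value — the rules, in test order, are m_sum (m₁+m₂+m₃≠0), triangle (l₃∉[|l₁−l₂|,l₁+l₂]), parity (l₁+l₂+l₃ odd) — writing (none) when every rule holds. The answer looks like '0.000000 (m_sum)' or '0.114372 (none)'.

-0.252127 (none)

Checks pass: Σm=0; 14 even; l₃=7∈[3,7].
(2·5+1)(2·2+1)(2·7+1) = 825
Δ: 0! 10! 4! / 15! → 1/15015
sum: t=0:+1/57600 = 1/57600
3j²(5 2 7; 0 0 0) = Δ·Π!·Σ² = 21/715  (sign -1)
sum: t=0:+1/1935360 = 1/1935360
3j²(5 2 7; -3 -2 5) = Δ·Π!·Σ² = 3/91  (sign +1)
combine: 4πI² = 825·21/715·3/91 = 135/169
take √, sign -1: I = -0.25212656
No selection rule forces the value: the integral is nonzero (none).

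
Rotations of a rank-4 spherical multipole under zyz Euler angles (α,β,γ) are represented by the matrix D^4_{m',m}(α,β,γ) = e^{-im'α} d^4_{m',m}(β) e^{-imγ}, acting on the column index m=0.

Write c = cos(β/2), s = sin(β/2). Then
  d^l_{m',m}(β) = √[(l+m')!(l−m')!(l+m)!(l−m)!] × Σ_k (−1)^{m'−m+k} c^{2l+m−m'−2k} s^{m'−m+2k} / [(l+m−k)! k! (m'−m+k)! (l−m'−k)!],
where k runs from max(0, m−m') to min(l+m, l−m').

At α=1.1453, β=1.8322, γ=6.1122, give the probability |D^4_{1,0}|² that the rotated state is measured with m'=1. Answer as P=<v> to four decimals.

P=0.1249

First d^4_{1,0}(β=1.8322), then the phase factors e^{-i(1)α} and e^{-i(0)γ}:
With c≡cos(β/2)=0.608918 and s≡sin(β/2)=0.793233, N=[120·6·24·24]^{1/2}=643.987578
Admissible k: 0..3 (factorial args all ≥0)
  k=0: (−1)^1·643.9876/(144)·0.6089^7·0.7932^1 = -0.110111
  k=1: (−1)^2·643.9876/(24)·0.6089^5·0.7932^3 = +1.121150
  k=2: (−1)^3·643.9876/(24)·0.6089^3·0.7932^5 = -1.902598
  k=3: (−1)^4·643.9876/(144)·0.6089^1·0.7932^7 = +0.538120
d^4_{1,0}(1.8322) = -0.110111 +1.121150 -1.902598 +0.538120 = -0.353439
|D^4_{1,0}|² = |d^4_{1,0}(β)|² = (-0.353439)² = 0.124919 (the z-rotation phases have unit modulus)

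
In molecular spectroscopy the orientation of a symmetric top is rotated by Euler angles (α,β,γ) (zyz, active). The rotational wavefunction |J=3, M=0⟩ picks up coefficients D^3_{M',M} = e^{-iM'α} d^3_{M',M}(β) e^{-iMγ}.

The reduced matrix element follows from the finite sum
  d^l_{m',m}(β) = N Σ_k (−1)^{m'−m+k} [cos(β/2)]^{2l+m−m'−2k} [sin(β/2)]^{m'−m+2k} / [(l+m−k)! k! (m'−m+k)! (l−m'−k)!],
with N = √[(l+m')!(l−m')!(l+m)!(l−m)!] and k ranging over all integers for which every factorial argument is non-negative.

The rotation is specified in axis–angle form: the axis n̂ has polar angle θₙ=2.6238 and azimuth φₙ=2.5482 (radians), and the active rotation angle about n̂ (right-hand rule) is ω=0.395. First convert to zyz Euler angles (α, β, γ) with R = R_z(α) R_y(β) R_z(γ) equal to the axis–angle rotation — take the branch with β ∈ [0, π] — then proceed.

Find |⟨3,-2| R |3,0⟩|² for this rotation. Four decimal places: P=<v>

Axis–angle → zyz. n̂ = (sinθₙcosφₙ, sinθₙsinφₙ, cosθₙ) = (-0.410349, +0.276772, -0.868914), ω = 0.3950.
R = I cosω + sinω [n̂]ₓ + (1−cosω) n̂n̂ᵀ gives
  R = [+0.935963, +0.325620, +0.133960; -0.343111, +0.928895, +0.139387; -0.079048, -0.176424, +0.981135]
β = atan2(√(R₁₃²+R₂₃²), R₃₃) = 0.194549; α = atan2(R₂₃, R₁₃) mod 2π = 0.805248; γ = atan2(R₃₂, −R₃₁) mod 2π = 5.133626
First d^3_{-2,0}(β=0.1945), then the phase factors e^{-i(-2)α} and e^{-i(0)γ}:
With c≡cos(β/2)=0.995273 and s≡sin(β/2)=0.097121, N=[1·120·6·6]^{1/2}=65.726707
Admissible k: 2..3 (factorial args all ≥0)
  k=2: (−1)^0·65.7267/(12)·0.9953^4·0.0971^2 = +0.050694
  k=3: (−1)^1·65.7267/(12)·0.9953^2·0.0971^4 = -0.000483
d^3_{-2,0}(0.1945) = +0.050694 -0.000483 = +0.050211
|D^3_{-2,0}|² = |d^3_{-2,0}(β)|² = (+0.050211)² = 0.002521 (the z-rotation phases have unit modulus)

P=0.0025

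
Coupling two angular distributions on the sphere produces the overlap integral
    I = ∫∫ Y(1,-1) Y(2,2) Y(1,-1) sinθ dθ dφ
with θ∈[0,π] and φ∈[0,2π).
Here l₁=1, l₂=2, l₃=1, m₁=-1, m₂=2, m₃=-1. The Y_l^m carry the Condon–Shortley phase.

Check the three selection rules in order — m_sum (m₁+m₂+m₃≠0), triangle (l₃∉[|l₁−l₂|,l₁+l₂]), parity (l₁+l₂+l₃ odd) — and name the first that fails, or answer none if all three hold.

m₁+m₂+m₃ = -1 + 2 − 1 = 0  ✓
triangle: |1−2|=1 ≤ l₃=1 ≤ 1+2=3  ✓
parity: l₁+l₂+l₃ = 4 is even  ✓

none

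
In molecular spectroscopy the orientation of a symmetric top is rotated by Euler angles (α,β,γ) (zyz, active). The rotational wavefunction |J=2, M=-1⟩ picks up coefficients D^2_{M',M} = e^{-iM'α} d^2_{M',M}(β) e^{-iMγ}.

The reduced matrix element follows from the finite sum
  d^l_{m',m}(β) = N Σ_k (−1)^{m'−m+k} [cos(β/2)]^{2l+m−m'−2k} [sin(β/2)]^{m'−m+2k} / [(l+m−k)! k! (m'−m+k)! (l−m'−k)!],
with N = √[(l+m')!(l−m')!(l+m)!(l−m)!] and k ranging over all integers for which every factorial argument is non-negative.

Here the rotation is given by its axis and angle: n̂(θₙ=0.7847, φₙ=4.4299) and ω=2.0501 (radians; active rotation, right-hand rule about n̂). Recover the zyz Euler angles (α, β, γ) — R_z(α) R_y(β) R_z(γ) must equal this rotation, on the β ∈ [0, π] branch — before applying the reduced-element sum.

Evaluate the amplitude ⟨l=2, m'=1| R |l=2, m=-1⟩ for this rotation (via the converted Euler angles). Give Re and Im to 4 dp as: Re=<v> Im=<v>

Axis–angle → zyz. n̂ = (sinθₙcosφₙ, sinθₙsinφₙ, cosθₙ) = (-0.196966, -0.678606, +0.707600), ω = 2.0501.
R = I cosω + sinω [n̂]ₓ + (1−cosω) n̂n̂ᵀ gives
  R = [-0.404475, -0.432563, -0.805785; +0.823168, +0.211712, -0.526852; +0.398491, -0.876394, +0.270439]
β = atan2(√(R₁₃²+R₂₃²), R₃₃) = 1.296947; α = atan2(R₂₃, R₁₃) mod 2π = 3.720660; γ = atan2(R₃₂, −R₃₁) mod 2π = 4.285638
Split into d^2_{1,-1}(β=1.2969) × two z-phases.
Half-angle: c=0.797007, s=0.603970. N=√(6·1·1·6)=6.000000
k: max(0,(-1)−(1))=0 … min(2+(-1),2−(1))=1
  k=0: (−1)^2·6.0000/(2)·0.7970^2·0.6040^2 = +0.695147
  k=1: (−1)^3·6.0000/(6)·0.7970^0·0.6040^4 = -0.133065
d^2_{1,-1}(1.2969) = +0.695147 -0.133065 = +0.562082
D = (-0.836973+0.547244i)·(+0.562082)·(-0.413915-0.910316i) = +0.474735+0.300937i

Re=0.4747 Im=0.3009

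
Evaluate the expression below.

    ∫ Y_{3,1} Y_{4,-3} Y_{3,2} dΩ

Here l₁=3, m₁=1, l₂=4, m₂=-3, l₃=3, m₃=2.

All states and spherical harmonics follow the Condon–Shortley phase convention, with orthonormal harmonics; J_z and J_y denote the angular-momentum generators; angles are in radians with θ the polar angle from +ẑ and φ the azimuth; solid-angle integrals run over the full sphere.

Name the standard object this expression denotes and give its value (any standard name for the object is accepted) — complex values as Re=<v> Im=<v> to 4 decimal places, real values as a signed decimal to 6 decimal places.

This is a Gaunt coefficient — the integral of a triple product of spherical harmonics over the sphere.
m-sum 0 ✓  L=10 even ✓  1≤3≤7 ✓
Π(2lᵢ+1) = 7×9×7 = 441
triangle coeff Δ(3,4,3) = 1/34650
Σ_t [1,3]: t=1:−1/72 t=2:+1/16 t=3:−1/72 = 5/144
(3j)²=2/77 [(3 4 3; 0 0 0)], sign=-1
Σ_t [0,1]: t=0:+1/288 t=1:−1/144 = -1/288
(3j)²=1/99 [(3 4 3; 1 -3 2)], sign=+1
⇒ 4πI² = 14/121
I = (-1)√(14/121/(4π)) = -0.09595473

Gaunt coefficient, -0.095955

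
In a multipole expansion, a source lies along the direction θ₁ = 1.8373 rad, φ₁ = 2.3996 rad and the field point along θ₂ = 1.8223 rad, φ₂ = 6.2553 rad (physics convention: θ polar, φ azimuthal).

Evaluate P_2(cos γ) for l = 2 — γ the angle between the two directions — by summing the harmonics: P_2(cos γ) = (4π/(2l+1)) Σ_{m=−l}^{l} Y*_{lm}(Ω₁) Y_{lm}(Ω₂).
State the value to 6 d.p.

0.115410

Term-by-term m-sum for l=2 (normalisation 4π/5 = 2.513274):
  m=-2: Y*=0.03117 - 0.35813j  Y=0.36179 + 0.02020j  product 0.01851 - 0.12894j
  m=-1: Y*=0.14468 - 0.13264j  Y=-0.18614 - 0.00519j  product -0.02762 + 0.02394j
  m=+0: Y*=-0.24977 + 0.00000j  Y=-0.25679 + 0.00000j  product 0.06414 + 0.00000j
  m=+1: Y*=-0.14468 - 0.13264j  Y=0.18614 - 0.00519j  product -0.02762 - 0.02394j
  m=+2: Y*=0.03117 + 0.35813j  Y=0.36179 - 0.02020j  product 0.01851 + 0.12894j
Σ over m = 0.04592 + 0.00000j; ×(4π/5) → 0.11541 + 0.00000j. Real part: 0.115410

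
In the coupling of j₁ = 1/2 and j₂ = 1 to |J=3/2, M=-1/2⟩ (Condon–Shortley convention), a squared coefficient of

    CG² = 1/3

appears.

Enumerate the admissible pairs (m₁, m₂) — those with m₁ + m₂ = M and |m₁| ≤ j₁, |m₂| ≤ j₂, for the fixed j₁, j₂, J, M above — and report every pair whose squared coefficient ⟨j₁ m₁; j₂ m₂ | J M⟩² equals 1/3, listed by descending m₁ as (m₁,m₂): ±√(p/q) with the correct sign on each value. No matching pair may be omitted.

(1/2,-1): +√(1/3)

Admissible pairs with m₁+m₂ = M = -1/2: (-1/2,0), (1/2,-1)
  (m₁,m₂)=(1/2,-1): CG² = 1/3, CG = +√(1/3)   ← matches the target
  (m₁,m₂)=(-1/2,0): CG² = 2/3, CG = +√(2/3)
Pairs with CG² = 1/3: (1/2,-1): +√(1/3)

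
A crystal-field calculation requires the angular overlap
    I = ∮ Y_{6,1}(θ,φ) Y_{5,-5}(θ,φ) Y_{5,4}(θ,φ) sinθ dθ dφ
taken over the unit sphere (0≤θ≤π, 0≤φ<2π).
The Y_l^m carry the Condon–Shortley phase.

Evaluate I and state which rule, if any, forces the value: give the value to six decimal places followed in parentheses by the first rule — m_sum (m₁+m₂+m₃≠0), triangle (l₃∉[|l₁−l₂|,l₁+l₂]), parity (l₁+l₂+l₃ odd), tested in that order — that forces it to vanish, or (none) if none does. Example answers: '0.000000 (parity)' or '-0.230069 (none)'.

Rules hold: Σm=0, L=16 even, 1≤5≤11.
N = 13·11·11 = 1573
Δ = 6!·6!·4!/17! = 1/28588560
Racah Σ t=1..5: t=1:−1/345600 t=2:+1/13824 t=3:−1/5184 t=4:+1/13824 t=5:−1/345600 = -7/129600
⇒ 3j(6 5 5; 0 0 0)² = 80/7293, sgn +1
Racah Σ t=0..0: t=0:+1/2073600 = 1/2073600
⇒ 3j(6 5 5; 1 -5 4)² = 63/9724, sgn -1
4πI² = N·(3j₀)²·(3jₘ)² = 420/3757
I = -1·√(0.111791/4π) = -0.09431898
No selection rule forces the value: the integral is nonzero (none).

-0.094319 (none)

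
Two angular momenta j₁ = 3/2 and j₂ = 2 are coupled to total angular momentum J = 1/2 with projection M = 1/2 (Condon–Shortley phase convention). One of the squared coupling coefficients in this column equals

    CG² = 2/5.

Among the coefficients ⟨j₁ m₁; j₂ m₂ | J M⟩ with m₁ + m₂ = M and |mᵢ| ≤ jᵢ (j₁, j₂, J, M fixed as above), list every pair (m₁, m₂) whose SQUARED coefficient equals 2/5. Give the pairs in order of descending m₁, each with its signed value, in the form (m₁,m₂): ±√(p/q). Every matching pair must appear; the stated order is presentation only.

(-3/2,2): −√(2/5)

Admissible pairs with m₁+m₂ = M = 1/2: (-3/2,2), (-1/2,1), (1/2,0), (3/2,-1)
  (m₁,m₂)=(3/2,-1): CG² = 1/10, CG = +√(1/10)
  (m₁,m₂)=(1/2,0): CG² = 1/5, CG = −√(1/5)
  (m₁,m₂)=(-1/2,1): CG² = 3/10, CG = +√(3/10)
  (m₁,m₂)=(-3/2,2): CG² = 2/5, CG = −√(2/5)   ← matches the target
Pairs with CG² = 2/5: (-3/2,2): −√(2/5)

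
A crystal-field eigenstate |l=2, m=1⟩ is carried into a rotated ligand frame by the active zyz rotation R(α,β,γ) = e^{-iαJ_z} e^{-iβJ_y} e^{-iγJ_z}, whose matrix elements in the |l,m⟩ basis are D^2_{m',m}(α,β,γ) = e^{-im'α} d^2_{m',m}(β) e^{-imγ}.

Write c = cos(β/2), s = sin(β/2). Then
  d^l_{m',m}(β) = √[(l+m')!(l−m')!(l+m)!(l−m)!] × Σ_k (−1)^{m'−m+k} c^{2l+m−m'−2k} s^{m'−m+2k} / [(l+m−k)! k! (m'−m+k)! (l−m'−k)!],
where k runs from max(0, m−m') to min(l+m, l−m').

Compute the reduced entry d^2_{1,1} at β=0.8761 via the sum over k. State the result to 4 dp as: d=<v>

d=0.2299

d^2_{1,1}(β=0.8761) via the finite sum:
With c≡cos(β/2)=0.905581 and s≡sin(β/2)=0.424174, N=[6·1·6·1]^{1/2}=6.000000
k∈{0,1} keeps every argument non-negative
  k=0: (−1)^0·6.0000/(6)·0.9056^4·0.4242^0 = +0.672525
  k=1: (−1)^1·6.0000/(2)·0.9056^2·0.4242^2 = -0.442654
d^2_{1,1}(0.8761) = +0.672525 -0.442654 = +0.229871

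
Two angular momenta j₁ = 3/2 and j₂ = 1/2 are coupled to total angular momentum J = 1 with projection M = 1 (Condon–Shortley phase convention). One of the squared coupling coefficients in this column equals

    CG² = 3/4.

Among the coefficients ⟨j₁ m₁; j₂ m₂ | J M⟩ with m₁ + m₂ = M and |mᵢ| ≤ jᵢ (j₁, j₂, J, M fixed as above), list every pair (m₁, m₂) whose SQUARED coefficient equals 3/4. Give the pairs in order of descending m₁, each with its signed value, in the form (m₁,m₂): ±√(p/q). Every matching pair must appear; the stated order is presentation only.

Admissible pairs with m₁+m₂ = M = 1: (1/2,1/2), (3/2,-1/2)
  (m₁,m₂)=(3/2,-1/2): CG² = 3/4, CG = +√(3/4)   ← matches the target
  (m₁,m₂)=(1/2,1/2): CG² = 1/4, CG = −√(1/4)
Pairs with CG² = 3/4: (3/2,-1/2): +√(3/4)

(3/2,-1/2): +√(3/4)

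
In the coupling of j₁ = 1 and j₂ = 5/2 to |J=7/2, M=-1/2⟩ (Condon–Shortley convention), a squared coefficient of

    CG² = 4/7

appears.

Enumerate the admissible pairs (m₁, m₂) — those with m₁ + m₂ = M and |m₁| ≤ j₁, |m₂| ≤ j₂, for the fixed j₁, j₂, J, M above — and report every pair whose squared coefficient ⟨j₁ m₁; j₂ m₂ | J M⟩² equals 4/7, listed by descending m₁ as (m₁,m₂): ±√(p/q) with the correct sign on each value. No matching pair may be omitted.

Admissible pairs with m₁+m₂ = M = -1/2: (-1,1/2), (0,-1/2), (1,-3/2)
  (m₁,m₂)=(1,-3/2): CG² = 1/7, CG = +√(1/7)
  (m₁,m₂)=(0,-1/2): CG² = 4/7, CG = +√(4/7)   ← matches the target
  (m₁,m₂)=(-1,1/2): CG² = 2/7, CG = +√(2/7)
Pairs with CG² = 4/7: (0,-1/2): +√(4/7)

(0,-1/2): +√(4/7)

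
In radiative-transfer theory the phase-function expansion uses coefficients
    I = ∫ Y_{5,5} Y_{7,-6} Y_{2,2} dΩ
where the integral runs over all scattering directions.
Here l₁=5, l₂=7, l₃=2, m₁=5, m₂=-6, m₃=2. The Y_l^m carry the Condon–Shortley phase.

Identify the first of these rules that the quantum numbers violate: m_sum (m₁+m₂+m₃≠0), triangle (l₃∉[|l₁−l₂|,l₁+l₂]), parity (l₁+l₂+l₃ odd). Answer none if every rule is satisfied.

m_sum

azimuthal sum: 5 − 6 + 2 = 1  ✗
2 ≤ 2 ≤ 12 (triangle on l)
L = 5 + 7 + 2 = 14 (even)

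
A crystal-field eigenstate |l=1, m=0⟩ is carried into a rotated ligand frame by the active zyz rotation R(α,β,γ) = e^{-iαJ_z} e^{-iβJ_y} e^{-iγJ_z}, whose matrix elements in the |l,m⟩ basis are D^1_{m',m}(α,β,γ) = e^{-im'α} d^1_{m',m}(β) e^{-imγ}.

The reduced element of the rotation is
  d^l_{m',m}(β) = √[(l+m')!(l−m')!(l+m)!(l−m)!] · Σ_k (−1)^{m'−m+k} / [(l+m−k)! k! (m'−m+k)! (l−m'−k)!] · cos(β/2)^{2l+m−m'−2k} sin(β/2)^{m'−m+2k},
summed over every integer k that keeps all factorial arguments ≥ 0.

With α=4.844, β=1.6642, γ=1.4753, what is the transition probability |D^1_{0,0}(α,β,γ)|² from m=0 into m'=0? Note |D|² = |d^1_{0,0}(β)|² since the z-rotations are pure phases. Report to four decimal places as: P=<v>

P=0.0087

First d^1_{0,0}(β=1.6642), then the phase factors e^{-i(0)α} and e^{-i(0)γ}:
With c≡cos(β/2)=0.673325 and s≡sin(β/2)=0.739347, N=[1·1·1·1]^{1/2}=1.000000
k∈{0,1} keeps every argument non-negative
  k=0: (−1)^0·1.0000/(1)·0.6733^2·0.7393^0 = +0.453366
  k=1: (−1)^1·1.0000/(1)·0.6733^0·0.7393^2 = -0.546634
d^1_{0,0}(1.6642) = +0.453366 -0.546634 = -0.093268
|D^1_{0,0}|² = |d^1_{0,0}(β)|² = (-0.093268)² = 0.008699 (the z-rotation phases have unit modulus)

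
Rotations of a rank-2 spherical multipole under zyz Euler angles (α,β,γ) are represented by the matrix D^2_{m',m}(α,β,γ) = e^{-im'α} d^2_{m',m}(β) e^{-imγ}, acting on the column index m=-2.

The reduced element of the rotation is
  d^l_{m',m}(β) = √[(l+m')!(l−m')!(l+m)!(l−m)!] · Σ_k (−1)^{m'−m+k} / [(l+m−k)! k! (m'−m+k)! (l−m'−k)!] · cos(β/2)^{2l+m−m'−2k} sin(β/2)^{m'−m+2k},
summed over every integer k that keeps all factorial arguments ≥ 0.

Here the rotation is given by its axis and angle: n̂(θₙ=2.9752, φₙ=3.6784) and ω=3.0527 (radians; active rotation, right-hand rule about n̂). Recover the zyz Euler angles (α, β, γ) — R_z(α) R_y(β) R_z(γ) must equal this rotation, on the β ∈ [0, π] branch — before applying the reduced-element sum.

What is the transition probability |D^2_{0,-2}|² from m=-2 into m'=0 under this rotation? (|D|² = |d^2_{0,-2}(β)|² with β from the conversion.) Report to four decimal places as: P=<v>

P=0.0043

Axis–angle → zyz. n̂ = (sinθₙcosφₙ, sinθₙsinφₙ, cosθₙ) = (-0.142330, -0.084700, -0.986189), ω = 3.0527.
R = I cosω + sinω [n̂]ₓ + (1−cosω) n̂n̂ᵀ gives
  R = [-0.955616, +0.111613, +0.272655; -0.063486, -0.981732, +0.179366; +0.287693, +0.154096, +0.945244]
β = atan2(√(R₁₃²+R₂₃²), R₃₃) = 0.332454; α = atan2(R₂₃, R₁₃) mod 2π = 0.581875; γ = atan2(R₃₂, −R₃₁) mod 2π = 2.649853
D^2_{0,-2}(0.5819,0.3325,2.6499) = e^{-i·0·0.5819}·d^2_{0,-2}(0.3325)·e^{-i·-2·2.6499}. Compute d first:
c=cos(0.332454/2)=0.986216, s=sin(0.332454/2)=0.165462; N=√[2·2·1·24]=9.797959
The bounds max(0,m−m')=0 and min(l+m,l−m')=0 give 1 term
  k=0: (−1)^2·9.7980/(4)·0.9862^2·0.1655^2 = +0.065226
d^2_{0,-2}(0.3325) = +0.065226
|D^2_{0,-2}|² = |d^2_{0,-2}(β)|² = (+0.065226)² = 0.004254 (the z-rotation phases have unit modulus)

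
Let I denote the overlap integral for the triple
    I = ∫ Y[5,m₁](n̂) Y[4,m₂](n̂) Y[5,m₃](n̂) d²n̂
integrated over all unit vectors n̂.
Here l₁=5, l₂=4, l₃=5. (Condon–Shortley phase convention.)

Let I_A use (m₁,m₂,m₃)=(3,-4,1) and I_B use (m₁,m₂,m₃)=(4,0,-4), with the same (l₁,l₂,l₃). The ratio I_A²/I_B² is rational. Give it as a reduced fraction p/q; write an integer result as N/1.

l's match ⇒ only the (l;m) 3-j factors differ between A and B.
A: triangle coeff Δ(5,4,5) = 1/3153150; Σ_t [0,0]: t=0:+1/27648 = 1/27648; (3j)²=10/429 [(5 4 5; 3 -4 1)], sign=+1
B: triangle coeff Δ(5,4,5) = 1/3153150; Σ_t [0,1]: t=0:+1/69120 t=1:−1/25920 = -1/41472; (3j)²=2/143 [(5 4 5; 4 0 -4)], sign=+1
I_A²/I_B² = (10/429)/(2/143) = 5/3

5/3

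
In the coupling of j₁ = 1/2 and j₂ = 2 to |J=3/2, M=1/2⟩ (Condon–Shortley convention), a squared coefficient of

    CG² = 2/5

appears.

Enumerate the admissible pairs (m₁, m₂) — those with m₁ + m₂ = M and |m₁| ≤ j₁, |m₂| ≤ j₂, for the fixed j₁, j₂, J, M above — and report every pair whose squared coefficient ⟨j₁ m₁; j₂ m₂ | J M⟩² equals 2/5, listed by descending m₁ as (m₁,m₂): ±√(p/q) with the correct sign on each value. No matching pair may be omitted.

(1/2,0): +√(2/5)

Admissible pairs with m₁+m₂ = M = 1/2: (-1/2,1), (1/2,0)
  (m₁,m₂)=(1/2,0): CG² = 2/5, CG = +√(2/5)   ← matches the target
  (m₁,m₂)=(-1/2,1): CG² = 3/5, CG = −√(3/5)
Pairs with CG² = 2/5: (1/2,0): +√(2/5)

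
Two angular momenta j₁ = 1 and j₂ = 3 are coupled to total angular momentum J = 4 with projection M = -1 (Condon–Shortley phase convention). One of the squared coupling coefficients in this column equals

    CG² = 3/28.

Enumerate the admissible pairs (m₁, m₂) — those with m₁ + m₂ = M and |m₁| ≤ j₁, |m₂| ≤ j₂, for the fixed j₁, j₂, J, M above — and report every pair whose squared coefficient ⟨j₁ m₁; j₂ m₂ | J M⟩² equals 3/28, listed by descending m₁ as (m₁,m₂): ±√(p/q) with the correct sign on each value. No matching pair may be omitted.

(1,-2): +√(3/28)

Admissible pairs with m₁+m₂ = M = -1: (-1,0), (0,-1), (1,-2)
  (m₁,m₂)=(1,-2): CG² = 3/28, CG = +√(3/28)   ← matches the target
  (m₁,m₂)=(0,-1): CG² = 15/28, CG = +√(15/28)
  (m₁,m₂)=(-1,0): CG² = 5/14, CG = +√(5/14)
Pairs with CG² = 3/28: (1,-2): +√(3/28)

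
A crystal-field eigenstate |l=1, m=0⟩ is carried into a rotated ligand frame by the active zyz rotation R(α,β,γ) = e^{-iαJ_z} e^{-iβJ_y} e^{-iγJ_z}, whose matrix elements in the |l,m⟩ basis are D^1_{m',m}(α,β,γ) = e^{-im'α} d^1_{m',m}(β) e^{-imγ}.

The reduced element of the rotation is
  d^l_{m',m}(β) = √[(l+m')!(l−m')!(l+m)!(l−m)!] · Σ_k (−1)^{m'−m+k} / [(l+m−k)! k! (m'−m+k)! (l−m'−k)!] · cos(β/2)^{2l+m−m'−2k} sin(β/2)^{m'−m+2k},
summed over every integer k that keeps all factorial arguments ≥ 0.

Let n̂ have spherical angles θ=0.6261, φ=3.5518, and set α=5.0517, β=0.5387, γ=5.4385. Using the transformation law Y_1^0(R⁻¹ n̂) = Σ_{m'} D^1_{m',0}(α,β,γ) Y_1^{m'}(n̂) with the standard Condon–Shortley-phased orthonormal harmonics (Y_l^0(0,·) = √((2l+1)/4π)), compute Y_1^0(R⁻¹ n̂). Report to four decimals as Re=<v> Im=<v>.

Need the full column D^1_{m',0} for m'=−1..1 at α=5.0517, β=0.5387, γ=5.4385.
cos(β/2)=0.963944, sin(β/2)=0.266105
d^1_{-1,0}: single k=1 term ⇒ +0.362760;  D = +0.120740-0.342077i
d^1_{0,0}: k∈[0..1] ⇒ +0.929188 -0.070812 = +0.858376;  D = +0.858376+0.000000i
d^1_{1,0}: single k=0 term ⇒ -0.362760;  D = -0.120740-0.342077i
Y_1^{m'}(θ=0.6261,φ=3.5518) and Σ D·Y over m':
  (+0.1207-0.3421i)·(-0.1857+0.0807i)  (+0.8584+0.0000i)·(+0.3959+0.0000i)  (-0.1207-0.3421i)·(+0.1857+0.0807i)
Y_1^0(R⁻¹ n̂) = +0.350257+0.000000i

Re=0.3503 Im=0.0000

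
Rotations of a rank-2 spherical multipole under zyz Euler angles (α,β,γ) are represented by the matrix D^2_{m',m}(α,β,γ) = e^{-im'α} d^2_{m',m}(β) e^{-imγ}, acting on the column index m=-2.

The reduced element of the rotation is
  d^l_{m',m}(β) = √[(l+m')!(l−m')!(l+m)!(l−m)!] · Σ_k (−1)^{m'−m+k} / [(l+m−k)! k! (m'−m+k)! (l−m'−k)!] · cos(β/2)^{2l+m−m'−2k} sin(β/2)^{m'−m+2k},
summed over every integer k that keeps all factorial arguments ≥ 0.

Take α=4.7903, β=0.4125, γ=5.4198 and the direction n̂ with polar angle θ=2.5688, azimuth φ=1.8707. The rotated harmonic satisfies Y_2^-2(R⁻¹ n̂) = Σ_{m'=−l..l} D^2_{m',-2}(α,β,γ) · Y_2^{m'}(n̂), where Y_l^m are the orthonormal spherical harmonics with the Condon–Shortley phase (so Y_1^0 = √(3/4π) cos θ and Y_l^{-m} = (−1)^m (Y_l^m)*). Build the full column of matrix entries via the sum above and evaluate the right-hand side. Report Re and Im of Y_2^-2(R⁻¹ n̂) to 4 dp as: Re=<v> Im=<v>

Need the full column D^2_{m',-2} for m'=−2..2 at α=4.7903, β=0.4125, γ=5.4198.
cos(β/2)=0.978806, sin(β/2)=0.204791
d^2_{-2,-2}: single k=0 term ⇒ +0.917880;  D = +0.000140+0.917880i
d^2_{-1,-2}: single k=0 term ⇒ -0.384087;  D = +0.382918-0.029953i
d^2_{0,-2}: single k=0 term ⇒ +0.098421;  D = -0.015289-0.097227i
d^2_{1,-2}: single k=0 term ⇒ -0.016813;  D = -0.016356+0.003897i
d^2_{2,-2}: single k=0 term ⇒ +0.001759;  D = +0.000540+0.001674i
Y_2^{m'}(θ=2.5688,φ=1.8707) and Σ D·Y over m':
  (+0.0001+0.9179i)·(-0.0937+0.0640i)  (+0.3829-0.0300i)·(+0.1040+0.3362i)  (-0.0153-0.0972i)·(+0.3529+0.0000i)  (-0.0164+0.0039i)·(-0.1040+0.3362i)  (+0.0005+0.0017i)·(-0.0937-0.0640i)
Y_2^-2(R⁻¹ n̂) = -0.013875-0.000748i

Re=-0.0139 Im=-0.0007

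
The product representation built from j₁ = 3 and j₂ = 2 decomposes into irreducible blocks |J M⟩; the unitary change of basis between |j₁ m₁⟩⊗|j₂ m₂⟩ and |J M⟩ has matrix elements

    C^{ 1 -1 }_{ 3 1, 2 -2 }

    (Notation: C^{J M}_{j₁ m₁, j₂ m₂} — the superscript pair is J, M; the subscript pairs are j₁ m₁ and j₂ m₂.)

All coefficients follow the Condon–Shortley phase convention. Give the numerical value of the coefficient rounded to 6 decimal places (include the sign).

+√(1/35) ≈ +0.169031

√[3·4!2!0!/7! · 4!2!0!4!0!2!] = √(2304/35)
  +(−1)^0/∏(0,4,2,0,0,0)! = 1/48  (running 1/48)
⟨..|..⟩ = √(2304/35)·(1/48) = +0.169031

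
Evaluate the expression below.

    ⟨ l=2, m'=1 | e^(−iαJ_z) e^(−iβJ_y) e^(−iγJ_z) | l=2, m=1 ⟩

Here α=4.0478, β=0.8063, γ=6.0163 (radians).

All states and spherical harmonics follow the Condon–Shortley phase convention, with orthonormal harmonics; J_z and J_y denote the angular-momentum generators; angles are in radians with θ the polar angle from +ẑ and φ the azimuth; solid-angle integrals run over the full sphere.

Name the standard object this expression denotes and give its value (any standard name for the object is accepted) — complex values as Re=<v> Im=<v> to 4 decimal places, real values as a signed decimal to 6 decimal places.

This is a Wigner D-matrix element — the rotation-matrix element ⟨l m'| R(α,β,γ) |l m⟩ in the angular-momentum basis.
D^2_{1,1}(4.0478,0.8063,6.0163) = e^{-i·1·4.0478}·d^2_{1,1}(0.8063)·e^{-i·1·6.0163}. Compute d first:
Half-angle: c=0.919830, s=0.392318. N=√(6·1·6·1)=6.000000
Admissible k: 0..1 (factorial args all ≥0)
  k=0: (−1)^0·6.0000/(6)·0.9198^4·0.3923^0 = +0.715863
  k=1: (−1)^1·6.0000/(2)·0.9198^2·0.3923^2 = -0.390672
d^2_{1,1}(0.8063) = +0.715863 -0.390672 = +0.325191
Attach z-rotation phases: D = e^{-i(1)(4.0478)}·(+0.325191)·e^{-i(1)(6.0163)} = -0.260966+0.194026i

Wigner D-matrix element, Re=-0.2610 Im=0.1940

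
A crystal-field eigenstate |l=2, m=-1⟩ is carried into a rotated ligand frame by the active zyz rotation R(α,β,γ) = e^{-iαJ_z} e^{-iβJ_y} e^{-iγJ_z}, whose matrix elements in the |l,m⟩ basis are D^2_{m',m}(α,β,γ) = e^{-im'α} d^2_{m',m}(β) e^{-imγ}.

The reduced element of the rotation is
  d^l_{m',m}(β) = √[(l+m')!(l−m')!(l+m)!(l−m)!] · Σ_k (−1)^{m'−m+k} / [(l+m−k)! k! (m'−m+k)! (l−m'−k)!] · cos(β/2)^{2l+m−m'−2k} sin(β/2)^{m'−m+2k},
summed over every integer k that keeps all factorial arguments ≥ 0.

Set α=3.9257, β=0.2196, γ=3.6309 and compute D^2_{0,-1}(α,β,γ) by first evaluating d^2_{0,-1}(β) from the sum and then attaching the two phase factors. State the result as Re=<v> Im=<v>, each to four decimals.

Re=0.2298 Im=0.1224

First d^2_{0,-1}(β=0.2196), then the phase factors e^{-i(0)α} and e^{-i(-1)γ}:
Half-angle: c=0.993978, s=0.109580. N=√(2·2·1·6)=4.898979
k: max(0,(-1)−(0))=0 … min(2+(-1),2−(0))=1
  k=0: (−1)^1·4.8990/(2)·0.9940^3·0.1096^1 = -0.263594
  k=1: (−1)^2·4.8990/(2)·0.9940^1·0.1096^3 = +0.003204
d^2_{0,-1}(0.2196) = -0.263594 +0.003204 = -0.260390
Attach z-rotation phases: D = e^{-i(0)(3.9257)}·(-0.260390)·e^{-i(-1)(3.6309)} = +0.229836+0.122387i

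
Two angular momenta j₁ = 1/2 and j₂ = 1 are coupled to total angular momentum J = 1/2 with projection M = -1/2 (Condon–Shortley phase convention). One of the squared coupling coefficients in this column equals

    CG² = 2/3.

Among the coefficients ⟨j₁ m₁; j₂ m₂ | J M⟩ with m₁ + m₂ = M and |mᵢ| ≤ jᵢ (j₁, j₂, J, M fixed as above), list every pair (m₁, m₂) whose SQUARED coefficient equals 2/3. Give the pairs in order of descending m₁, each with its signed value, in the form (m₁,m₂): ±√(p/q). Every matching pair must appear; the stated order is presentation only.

Admissible pairs with m₁+m₂ = M = -1/2: (-1/2,0), (1/2,-1)
  (m₁,m₂)=(1/2,-1): CG² = 2/3, CG = +√(2/3)   ← matches the target
  (m₁,m₂)=(-1/2,0): CG² = 1/3, CG = −√(1/3)
Pairs with CG² = 2/3: (1/2,-1): +√(2/3)

(1/2,-1): +√(2/3)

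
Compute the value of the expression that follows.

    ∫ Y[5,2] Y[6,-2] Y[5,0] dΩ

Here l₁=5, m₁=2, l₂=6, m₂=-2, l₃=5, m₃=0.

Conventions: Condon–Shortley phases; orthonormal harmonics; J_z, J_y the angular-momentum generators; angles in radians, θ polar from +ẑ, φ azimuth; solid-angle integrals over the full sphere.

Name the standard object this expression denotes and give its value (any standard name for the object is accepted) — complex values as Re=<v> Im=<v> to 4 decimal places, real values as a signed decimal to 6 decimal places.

This is a Gaunt coefficient — the integral of a triple product of spherical harmonics over the sphere.
m-sum 0 ✓  L=16 even ✓  1≤5≤11 ✓
Π(2lᵢ+1) = 11×13×11 = 1573
triangle coeff Δ(5,6,5) = 1/28588560
Σ_t [1,5]: t=1:−1/345600 t=2:+1/13824 t=3:−1/5184 t=4:+1/13824 t=5:−1/345600 = -7/129600
(3j)²=80/7293 [(5 6 5; 0 0 0)], sign=+1
Σ_t [0,3]: t=0:+1/207360 t=1:−1/17280 t=2:+1/13824 t=3:−1/103680 = 1/103680
(3j)²=10/7293 [(5 6 5; 2 -2 0)], sign=-1
⇒ 4πI² = 800/33813
I = (-1)√(800/33813/(4π)) = -0.04339086

Gaunt coefficient, -0.043391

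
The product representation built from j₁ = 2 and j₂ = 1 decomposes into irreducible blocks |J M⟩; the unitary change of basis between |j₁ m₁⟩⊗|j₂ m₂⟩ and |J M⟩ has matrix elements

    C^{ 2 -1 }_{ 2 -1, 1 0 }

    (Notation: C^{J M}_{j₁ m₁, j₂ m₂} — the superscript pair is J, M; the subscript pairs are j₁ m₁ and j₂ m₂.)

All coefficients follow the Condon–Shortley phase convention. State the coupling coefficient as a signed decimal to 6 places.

triangle: 1!*3!*1!/6! = 6/720
(j±m)!: 1!*3!*1!*1!*1!*3! = 36
prefactor² = (2J+1)*Δ*N² = 3/2
  k=0: +1/(0!*1!*3!*1!*0!*0!) = 1/6
  k=1: −1/(1!*0!*2!*0!*1!*1!) = -1/2
Σ = -1/3  ⇒  CG² = 3/2*(-1/3)² = 1/6
CG = −√(1/6) = -0.408248

-0.408248  (= −√(1/6))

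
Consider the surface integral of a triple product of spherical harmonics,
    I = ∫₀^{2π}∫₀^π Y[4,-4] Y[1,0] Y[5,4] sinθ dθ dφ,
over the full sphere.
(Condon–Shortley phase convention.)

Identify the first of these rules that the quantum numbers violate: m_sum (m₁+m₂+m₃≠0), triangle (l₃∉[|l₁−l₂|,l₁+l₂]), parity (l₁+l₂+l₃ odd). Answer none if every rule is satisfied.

none

azimuthal sum: -4 + 0 + 4 = 0  ✓
3 ≤ 5 ≤ 5 (triangle on l)  ✓
L = 4 + 1 + 5 = 10 (even)  ✓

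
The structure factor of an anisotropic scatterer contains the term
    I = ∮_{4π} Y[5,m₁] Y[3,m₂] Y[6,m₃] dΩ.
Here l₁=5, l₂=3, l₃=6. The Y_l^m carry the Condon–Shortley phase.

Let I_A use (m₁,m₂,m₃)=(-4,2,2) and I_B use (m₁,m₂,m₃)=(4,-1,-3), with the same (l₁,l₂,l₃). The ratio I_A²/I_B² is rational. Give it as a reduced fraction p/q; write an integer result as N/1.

Same 5,3,6: normalisation and zero-m 3j drop out of the ratio.
A: Δ: 2! 8! 4! / 15! → 1/675675; sum: t=1:−1/967680 t=2:+1/60480 = 1/64512; 3j²(5 3 6; -4 2 2) = Δ·Π!·Σ² = 15/1001  (sign +1)
B: Δ: 2! 8! 4! / 15! → 1/675675; sum: t=0:+1/40320 t=1:−1/241920 = 1/48384; 3j²(5 3 6; 4 -1 -3) = Δ·Π!·Σ² = 24/1001  (sign -1)
I_A²/I_B² = (15/1001)/(24/1001) = 5/8

5/8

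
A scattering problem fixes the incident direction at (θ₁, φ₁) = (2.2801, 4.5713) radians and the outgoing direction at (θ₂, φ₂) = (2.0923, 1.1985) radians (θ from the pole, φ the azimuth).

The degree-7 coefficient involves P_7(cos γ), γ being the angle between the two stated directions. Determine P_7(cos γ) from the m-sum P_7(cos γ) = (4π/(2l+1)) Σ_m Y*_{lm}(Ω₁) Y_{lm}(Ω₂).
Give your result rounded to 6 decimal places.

0.198112

Addition theorem: P_7(cos γ) = (4π/15) Σ_m Y*_{lm}(Ω₁) Y_{lm}(Ω₂), m = −7…7:
  m=-7: (+0.060464+0.039889i) × (-0.094016-0.158448i) = +0.000636-0.013331i  (running Σ = +0.000636-0.013331i)
  m=-6: (+0.154138-0.174239i) × (-0.243777+0.312177i) = +0.016818+0.090594i  (running Σ = +0.017454+0.077263i)
  m=-5: (-0.270213-0.317285i) × (+0.383578+0.114751i) = -0.067239-0.152711i  (running Σ = -0.049785-0.075447i)
  m=-4: (-0.336690+0.213136i) × (-0.003815-0.046637i) = +0.011224+0.014889i  (running Σ = -0.038561-0.060558i)
  m=-3: (+0.014593+0.032392i) × (+0.296340-0.144579i) = +0.009008+0.007489i  (running Σ = -0.029553-0.053069i)
  m=-2: (-0.334173+0.096882i) × (-0.150490-0.138684i) = +0.063726+0.031765i  (running Σ = +0.034173-0.021304i)
  m=-1: (+0.027666+0.194789i) × (+0.092131-0.235926i) = +0.048505+0.011419i  (running Σ = +0.082677-0.009885i)
  m=0: (-0.296532-0.000000i) × (-0.239853+0.000000i) = +0.071124+0.000000i  (running Σ = +0.153801-0.009885i)
  m=1: (-0.027666+0.194789i) × (-0.092131-0.235926i) = +0.048505-0.011419i  (running Σ = +0.202306-0.021304i)
  m=2: (-0.334173-0.096882i) × (-0.150490+0.138684i) = +0.063726-0.031765i  (running Σ = +0.266032-0.053069i)
  m=3: (-0.014593+0.032392i) × (-0.296340-0.144579i) = +0.009008-0.007489i  (running Σ = +0.275040-0.060558i)
  m=4: (-0.336690-0.213136i) × (-0.003815+0.046637i) = +0.011224-0.014889i  (running Σ = +0.286264-0.075447i)
  m=5: (+0.270213-0.317285i) × (-0.383578+0.114751i) = -0.067239+0.152711i  (running Σ = +0.219025+0.077263i)
  m=6: (+0.154138+0.174239i) × (-0.243777-0.312177i) = +0.016818-0.090594i  (running Σ = +0.235843-0.013331i)
  m=7: (-0.060464+0.039889i) × (+0.094016-0.158448i) = +0.000636+0.013331i  (running Σ = +0.236479+0.000000i)
Accumulated sum +0.236479+0.000000i; after 4π/(2l+1) scaling, +0.198112+0.000000i ⇒ P_7 = 0.198112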